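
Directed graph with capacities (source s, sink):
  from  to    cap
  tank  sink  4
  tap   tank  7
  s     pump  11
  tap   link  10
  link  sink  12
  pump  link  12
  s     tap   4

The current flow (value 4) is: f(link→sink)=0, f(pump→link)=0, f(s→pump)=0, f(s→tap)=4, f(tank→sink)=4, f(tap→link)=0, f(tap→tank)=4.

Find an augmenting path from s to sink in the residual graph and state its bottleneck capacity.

s→pump→link→sink, bottleneck 11

Residual along s→pump→link→sink: s→pump: 11, pump→link: 12, link→sink: 12.
Bottleneck = min = 11.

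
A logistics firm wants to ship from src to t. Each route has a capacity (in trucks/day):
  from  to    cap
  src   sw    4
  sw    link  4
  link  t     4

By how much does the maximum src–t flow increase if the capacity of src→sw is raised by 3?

Original max flow = 4.
Even with extra capacity on src→sw, another cut of capacity 4 remains binding.
New max flow = 4. Increase = 0.

0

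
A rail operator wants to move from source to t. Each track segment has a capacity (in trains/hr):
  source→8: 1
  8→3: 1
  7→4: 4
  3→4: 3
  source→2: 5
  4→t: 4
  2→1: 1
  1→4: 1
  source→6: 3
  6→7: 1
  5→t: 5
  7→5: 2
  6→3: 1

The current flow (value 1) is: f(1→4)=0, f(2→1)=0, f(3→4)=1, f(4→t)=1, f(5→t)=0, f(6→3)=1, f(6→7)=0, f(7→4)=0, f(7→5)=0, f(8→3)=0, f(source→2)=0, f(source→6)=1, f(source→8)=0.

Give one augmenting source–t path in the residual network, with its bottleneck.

source→6→7→5→t, bottleneck 1

Residual along source→6→7→5→t: source→6: 2, 6→7: 1, 7→5: 2, 5→t: 5.
Bottleneck = min = 1.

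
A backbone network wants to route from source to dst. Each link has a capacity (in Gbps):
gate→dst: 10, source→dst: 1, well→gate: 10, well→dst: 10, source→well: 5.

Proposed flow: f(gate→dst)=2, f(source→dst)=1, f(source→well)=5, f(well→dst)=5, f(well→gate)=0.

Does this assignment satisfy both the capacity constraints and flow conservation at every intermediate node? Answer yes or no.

Conservation fails at gate: inflow 0 ≠ outflow 2.

No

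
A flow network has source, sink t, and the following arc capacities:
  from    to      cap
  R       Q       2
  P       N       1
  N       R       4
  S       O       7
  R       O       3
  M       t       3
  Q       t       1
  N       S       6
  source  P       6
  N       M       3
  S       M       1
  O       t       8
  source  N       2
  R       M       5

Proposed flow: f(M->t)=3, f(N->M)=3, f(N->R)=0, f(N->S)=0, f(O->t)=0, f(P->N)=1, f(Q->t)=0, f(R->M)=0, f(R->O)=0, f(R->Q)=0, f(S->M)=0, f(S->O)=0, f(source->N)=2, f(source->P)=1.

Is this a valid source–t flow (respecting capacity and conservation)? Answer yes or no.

Every edge has 0 ≤ f(e) ≤ cap(e).
At each intermediate node, inflow equals outflow.

Yes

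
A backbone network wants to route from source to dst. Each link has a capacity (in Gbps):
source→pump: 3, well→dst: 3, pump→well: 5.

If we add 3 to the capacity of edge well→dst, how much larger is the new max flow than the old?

0

Original max flow = 3.
Edge well→dst does not cross the min cut (source side {source}), so extra capacity there cannot help.
New max flow = 3. Increase = 0.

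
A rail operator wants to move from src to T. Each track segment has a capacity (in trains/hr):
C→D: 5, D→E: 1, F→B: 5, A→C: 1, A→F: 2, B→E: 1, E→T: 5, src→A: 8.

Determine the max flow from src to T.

Augment src→A→F→B→E→T: bottleneck 1. Total 1.
Augment src→A→C→D→E→T: bottleneck 1. Total 2.
No augmenting path remains in the residual graph.

2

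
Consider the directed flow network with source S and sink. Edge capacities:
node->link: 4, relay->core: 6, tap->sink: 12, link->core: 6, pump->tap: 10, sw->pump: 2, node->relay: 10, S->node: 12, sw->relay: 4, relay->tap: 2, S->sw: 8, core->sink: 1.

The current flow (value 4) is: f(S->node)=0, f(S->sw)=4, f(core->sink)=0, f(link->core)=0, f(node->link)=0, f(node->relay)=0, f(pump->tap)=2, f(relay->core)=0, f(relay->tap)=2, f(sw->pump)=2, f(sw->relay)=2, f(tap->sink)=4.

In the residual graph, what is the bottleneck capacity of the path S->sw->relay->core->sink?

Residual capacities along the path: S->sw: 4, sw->relay: 2, relay->core: 6, core->sink: 1.
Minimum is 1.

1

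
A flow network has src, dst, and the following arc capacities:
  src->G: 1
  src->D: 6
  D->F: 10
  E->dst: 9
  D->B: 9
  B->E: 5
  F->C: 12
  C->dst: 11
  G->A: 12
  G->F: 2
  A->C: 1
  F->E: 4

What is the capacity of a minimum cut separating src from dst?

Max flow = 7 (via 3 augmenting paths).
In the residual at optimum, the set reachable from src is {src}.
Cut edges: src->D (cap 6), src->G (cap 1). Sum = 7.

7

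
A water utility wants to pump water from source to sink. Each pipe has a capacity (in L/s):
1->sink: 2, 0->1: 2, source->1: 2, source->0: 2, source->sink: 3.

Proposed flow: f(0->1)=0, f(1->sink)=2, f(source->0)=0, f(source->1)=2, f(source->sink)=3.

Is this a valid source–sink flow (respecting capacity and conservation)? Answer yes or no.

Yes

Every edge has 0 ≤ f(e) ≤ cap(e).
At each intermediate node, inflow equals outflow.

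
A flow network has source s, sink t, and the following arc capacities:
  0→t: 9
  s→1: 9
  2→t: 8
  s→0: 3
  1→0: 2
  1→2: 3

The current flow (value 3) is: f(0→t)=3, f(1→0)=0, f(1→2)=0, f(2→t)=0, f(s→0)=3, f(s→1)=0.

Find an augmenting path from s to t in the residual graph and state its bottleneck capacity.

s→1→0→t, bottleneck 2

Residual along s→1→0→t: s→1: 9, 1→0: 2, 0→t: 6.
Bottleneck = min = 2.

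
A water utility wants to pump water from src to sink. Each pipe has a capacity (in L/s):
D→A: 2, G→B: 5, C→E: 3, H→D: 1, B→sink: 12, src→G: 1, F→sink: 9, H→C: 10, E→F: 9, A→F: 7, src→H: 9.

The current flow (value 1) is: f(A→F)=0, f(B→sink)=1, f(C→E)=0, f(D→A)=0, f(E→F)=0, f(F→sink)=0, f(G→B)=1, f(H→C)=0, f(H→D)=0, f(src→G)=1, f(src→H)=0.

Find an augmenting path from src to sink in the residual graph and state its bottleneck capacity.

Residual along src→H→C→E→F→sink: src→H: 9, H→C: 10, C→E: 3, E→F: 9, F→sink: 9.
Bottleneck = min = 3.

src→H→C→E→F→sink, bottleneck 3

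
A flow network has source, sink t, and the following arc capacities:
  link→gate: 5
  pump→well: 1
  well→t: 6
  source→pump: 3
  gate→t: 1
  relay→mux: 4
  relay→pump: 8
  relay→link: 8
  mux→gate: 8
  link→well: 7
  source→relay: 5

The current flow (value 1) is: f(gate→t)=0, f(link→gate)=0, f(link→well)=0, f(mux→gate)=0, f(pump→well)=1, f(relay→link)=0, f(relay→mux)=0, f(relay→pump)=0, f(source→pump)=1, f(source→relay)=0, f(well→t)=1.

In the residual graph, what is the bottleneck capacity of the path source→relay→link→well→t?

5

Residual capacities along the path: source→relay: 5, relay→link: 8, link→well: 7, well→t: 5.
Minimum is 5.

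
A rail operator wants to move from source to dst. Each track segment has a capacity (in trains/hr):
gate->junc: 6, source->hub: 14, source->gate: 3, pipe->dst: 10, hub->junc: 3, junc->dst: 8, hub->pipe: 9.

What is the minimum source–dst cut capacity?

15

Max flow = 15 (via 3 augmenting paths).
In the residual at optimum, the set reachable from source is {hub, source}.
Cut edges: source->gate (cap 3), hub->junc (cap 3), hub->pipe (cap 9). Sum = 15.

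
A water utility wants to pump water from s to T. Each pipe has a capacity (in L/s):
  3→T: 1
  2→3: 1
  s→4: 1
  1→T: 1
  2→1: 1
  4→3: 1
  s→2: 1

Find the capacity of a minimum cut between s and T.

Max flow = 2 (via 2 augmenting paths).
In the residual at optimum, the set reachable from s is {s}.
Cut edges: s→2 (cap 1), s→4 (cap 1). Sum = 2.

2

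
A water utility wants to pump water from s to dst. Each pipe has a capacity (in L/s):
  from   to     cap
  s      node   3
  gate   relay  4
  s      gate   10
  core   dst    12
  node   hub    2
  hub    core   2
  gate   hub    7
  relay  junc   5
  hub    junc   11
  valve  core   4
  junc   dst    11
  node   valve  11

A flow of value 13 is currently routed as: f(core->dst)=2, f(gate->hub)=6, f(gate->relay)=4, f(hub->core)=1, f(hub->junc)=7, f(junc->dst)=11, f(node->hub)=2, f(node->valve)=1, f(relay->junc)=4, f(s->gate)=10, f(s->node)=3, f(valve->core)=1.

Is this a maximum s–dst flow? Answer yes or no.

Yes

Residual reachable from s: {s}; dst is not reachable.
Saturated cut: s->gate, s->node with total capacity 13 = current flow value. Flow is maximum.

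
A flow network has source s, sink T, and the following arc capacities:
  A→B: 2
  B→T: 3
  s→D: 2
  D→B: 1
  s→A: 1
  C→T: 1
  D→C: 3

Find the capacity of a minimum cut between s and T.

Max flow = 3 (via 3 augmenting paths).
In the residual at optimum, the set reachable from s is {s}.
Cut edges: s→A (cap 1), s→D (cap 2). Sum = 3.

3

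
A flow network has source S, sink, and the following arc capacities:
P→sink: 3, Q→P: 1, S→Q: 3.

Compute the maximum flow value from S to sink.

Augment S→Q→P→sink: bottleneck 1. Total 1.
No augmenting path remains in the residual graph.

1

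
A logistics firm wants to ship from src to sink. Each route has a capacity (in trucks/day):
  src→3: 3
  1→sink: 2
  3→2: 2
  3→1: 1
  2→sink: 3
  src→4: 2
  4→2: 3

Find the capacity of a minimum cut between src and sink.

4

Max flow = 4 (via 3 augmenting paths).
In the residual at optimum, the set reachable from src is {2, 3, 4, src}.
Cut edges: 3→1 (cap 1), 2→sink (cap 3). Sum = 4.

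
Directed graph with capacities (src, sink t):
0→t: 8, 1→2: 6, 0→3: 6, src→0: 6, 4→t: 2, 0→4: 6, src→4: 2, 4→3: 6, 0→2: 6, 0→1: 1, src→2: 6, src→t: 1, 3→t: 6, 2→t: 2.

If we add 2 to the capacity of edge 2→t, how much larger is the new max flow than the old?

Original max flow = 11.
After raising cap(2→t), augmenting paths through that edge carry 2 more units.
New max flow = 13. Increase = 2.

2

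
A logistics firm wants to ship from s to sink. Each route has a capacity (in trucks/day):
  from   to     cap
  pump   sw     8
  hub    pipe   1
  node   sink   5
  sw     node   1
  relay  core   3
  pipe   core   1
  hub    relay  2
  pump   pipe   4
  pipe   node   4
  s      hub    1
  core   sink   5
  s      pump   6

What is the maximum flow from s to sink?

6

Augment s->pump->sw->node->sink: bottleneck 1. Total 1.
Augment s->pump->pipe->node->sink: bottleneck 4. Total 5.
Augment s->hub->pipe->core->sink: bottleneck 1. Total 6.
No augmenting path remains in the residual graph.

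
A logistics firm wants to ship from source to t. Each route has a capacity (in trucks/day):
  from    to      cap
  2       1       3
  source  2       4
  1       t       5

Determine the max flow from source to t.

3

Augment source->2->1->t: bottleneck 3. Total 3.
No augmenting path remains in the residual graph.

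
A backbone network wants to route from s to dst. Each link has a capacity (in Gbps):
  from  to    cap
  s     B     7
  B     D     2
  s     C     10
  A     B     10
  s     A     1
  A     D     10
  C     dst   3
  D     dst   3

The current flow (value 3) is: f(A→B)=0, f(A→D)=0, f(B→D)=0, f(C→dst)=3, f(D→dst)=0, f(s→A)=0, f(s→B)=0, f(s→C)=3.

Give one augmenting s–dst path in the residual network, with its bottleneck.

Residual along s→A→D→dst: s→A: 1, A→D: 10, D→dst: 3.
Bottleneck = min = 1.

s→A→D→dst, bottleneck 1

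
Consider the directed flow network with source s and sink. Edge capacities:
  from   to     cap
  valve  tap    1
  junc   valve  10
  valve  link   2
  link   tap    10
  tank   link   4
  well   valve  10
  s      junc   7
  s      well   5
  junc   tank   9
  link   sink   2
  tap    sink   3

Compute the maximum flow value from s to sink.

Augment s->junc->tank->link->sink: bottleneck 2. Total 2.
Augment s->junc->valve->tap->sink: bottleneck 1. Total 3.
Augment s->junc->tank->link->tap->sink: bottleneck 2. Total 5.
No augmenting path remains in the residual graph.

5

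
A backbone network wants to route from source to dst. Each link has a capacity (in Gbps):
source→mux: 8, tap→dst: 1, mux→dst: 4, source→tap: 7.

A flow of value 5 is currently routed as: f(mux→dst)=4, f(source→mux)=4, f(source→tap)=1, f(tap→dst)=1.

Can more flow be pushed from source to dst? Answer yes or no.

No

Residual reachable from source: {mux, source, tap}; dst is not reachable.
Saturated cut: tap→dst, mux→dst with total capacity 5 = current flow value. Flow is maximum.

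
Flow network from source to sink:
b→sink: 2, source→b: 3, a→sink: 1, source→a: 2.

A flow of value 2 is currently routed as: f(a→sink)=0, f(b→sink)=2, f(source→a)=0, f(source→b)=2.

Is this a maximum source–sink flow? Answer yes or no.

No

Residual path source→a→sink has bottleneck 1 > 0.
Pushing 1 along it raises the flow to 3, so the given flow is not maximum.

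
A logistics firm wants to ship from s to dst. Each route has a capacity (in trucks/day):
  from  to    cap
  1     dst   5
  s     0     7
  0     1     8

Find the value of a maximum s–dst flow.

Augment s→0→1→dst: bottleneck 5. Total 5.
No augmenting path remains in the residual graph.

5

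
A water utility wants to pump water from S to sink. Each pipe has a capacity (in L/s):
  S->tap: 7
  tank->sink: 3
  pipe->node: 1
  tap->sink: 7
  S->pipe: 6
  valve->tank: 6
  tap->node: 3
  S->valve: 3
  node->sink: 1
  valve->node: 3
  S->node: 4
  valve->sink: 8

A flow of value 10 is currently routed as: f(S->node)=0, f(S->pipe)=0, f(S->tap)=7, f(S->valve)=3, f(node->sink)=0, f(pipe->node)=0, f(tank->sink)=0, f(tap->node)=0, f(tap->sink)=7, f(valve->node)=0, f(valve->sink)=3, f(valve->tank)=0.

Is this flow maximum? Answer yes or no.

Residual path S->node->sink has bottleneck 1 > 0.
Pushing 1 along it raises the flow to 11, so the given flow is not maximum.

No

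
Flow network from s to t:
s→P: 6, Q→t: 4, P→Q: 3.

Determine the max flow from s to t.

Augment s→P→Q→t: bottleneck 3. Total 3.
No augmenting path remains in the residual graph.

3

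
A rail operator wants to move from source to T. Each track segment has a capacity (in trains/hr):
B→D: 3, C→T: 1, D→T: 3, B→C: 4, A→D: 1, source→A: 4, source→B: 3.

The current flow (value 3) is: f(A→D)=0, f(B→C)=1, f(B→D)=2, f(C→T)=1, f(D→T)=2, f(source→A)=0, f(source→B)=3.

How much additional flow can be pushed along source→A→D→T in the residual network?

1

Residual capacities along the path: source→A: 4, A→D: 1, D→T: 1.
Minimum is 1.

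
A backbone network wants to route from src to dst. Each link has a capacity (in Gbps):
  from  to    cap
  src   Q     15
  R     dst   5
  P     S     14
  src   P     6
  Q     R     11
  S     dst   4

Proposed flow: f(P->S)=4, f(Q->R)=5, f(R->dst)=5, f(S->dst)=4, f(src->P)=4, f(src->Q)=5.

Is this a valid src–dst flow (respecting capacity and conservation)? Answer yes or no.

Yes

Every edge has 0 ≤ f(e) ≤ cap(e).
At each intermediate node, inflow equals outflow.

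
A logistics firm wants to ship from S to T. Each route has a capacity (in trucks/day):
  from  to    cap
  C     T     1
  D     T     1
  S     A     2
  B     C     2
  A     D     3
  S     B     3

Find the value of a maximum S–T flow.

Augment S→B→C→T: bottleneck 1. Total 1.
Augment S→A→D→T: bottleneck 1. Total 2.
No augmenting path remains in the residual graph.

2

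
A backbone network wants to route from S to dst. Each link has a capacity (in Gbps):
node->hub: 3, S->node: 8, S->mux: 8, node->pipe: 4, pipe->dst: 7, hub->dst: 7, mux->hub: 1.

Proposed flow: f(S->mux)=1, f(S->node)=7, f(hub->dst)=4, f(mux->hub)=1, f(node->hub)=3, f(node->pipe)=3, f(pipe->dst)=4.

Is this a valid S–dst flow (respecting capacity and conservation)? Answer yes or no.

Conservation fails at node: inflow 7 ≠ outflow 6.

No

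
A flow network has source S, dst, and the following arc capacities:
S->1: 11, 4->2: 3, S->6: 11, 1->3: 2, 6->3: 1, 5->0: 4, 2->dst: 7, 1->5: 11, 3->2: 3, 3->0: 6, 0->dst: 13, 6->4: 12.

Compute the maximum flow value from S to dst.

Augment S->6->4->2->dst: bottleneck 3. Total 3.
Augment S->6->3->2->dst: bottleneck 1. Total 4.
Augment S->1->3->2->dst: bottleneck 2. Total 6.
Augment S->1->5->0->dst: bottleneck 4. Total 10.
No augmenting path remains in the residual graph.

10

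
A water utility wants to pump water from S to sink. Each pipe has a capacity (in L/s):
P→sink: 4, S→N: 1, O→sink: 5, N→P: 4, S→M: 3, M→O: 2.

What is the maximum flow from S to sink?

Augment S→M→O→sink: bottleneck 2. Total 2.
Augment S→N→P→sink: bottleneck 1. Total 3.
No augmenting path remains in the residual graph.

3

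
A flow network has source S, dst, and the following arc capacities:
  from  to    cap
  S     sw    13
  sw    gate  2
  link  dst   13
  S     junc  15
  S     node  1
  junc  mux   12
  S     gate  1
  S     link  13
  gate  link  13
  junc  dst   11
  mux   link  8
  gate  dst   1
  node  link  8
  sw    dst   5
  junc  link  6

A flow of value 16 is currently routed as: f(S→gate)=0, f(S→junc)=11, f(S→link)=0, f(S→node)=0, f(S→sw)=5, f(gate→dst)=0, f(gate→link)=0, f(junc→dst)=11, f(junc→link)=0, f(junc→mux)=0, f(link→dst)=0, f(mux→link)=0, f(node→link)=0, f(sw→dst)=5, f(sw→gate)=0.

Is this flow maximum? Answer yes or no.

Residual path S→gate→dst has bottleneck 1 > 0.
Pushing 1 along it raises the flow to 17, so the given flow is not maximum.

No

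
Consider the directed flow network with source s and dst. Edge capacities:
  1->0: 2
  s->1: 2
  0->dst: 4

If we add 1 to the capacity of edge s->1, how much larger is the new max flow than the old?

0

Original max flow = 2.
Even with extra capacity on s->1, another cut of capacity 2 remains binding.
New max flow = 2. Increase = 0.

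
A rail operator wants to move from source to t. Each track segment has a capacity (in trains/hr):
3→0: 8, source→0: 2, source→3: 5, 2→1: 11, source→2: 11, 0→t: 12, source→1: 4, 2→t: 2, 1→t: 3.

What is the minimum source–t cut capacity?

12

Max flow = 12 (via 4 augmenting paths).
In the residual at optimum, the set reachable from source is {1, 2, source}.
Cut edges: source→3 (cap 5), source→0 (cap 2), 2→t (cap 2), 1→t (cap 3). Sum = 12.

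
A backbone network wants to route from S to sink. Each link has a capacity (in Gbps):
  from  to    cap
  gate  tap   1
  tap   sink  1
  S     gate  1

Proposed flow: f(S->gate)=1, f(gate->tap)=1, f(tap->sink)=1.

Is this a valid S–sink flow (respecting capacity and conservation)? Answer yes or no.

Yes

Every edge has 0 ≤ f(e) ≤ cap(e).
At each intermediate node, inflow equals outflow.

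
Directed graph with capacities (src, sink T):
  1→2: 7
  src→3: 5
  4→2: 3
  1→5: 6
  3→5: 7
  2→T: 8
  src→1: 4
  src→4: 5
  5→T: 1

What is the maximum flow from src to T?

Augment src→1→5→T: bottleneck 1. Total 1.
Augment src→1→2→T: bottleneck 3. Total 4.
Augment src→4→2→T: bottleneck 3. Total 7.
Augment src→3→5→1→2→T: bottleneck 1. Total 8.
No augmenting path remains in the residual graph.

8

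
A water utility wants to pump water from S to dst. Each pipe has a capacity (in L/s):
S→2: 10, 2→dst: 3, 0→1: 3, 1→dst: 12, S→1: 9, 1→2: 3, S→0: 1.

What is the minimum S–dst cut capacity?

13

Max flow = 13 (via 3 augmenting paths).
In the residual at optimum, the set reachable from S is {2, S}.
Cut edges: S→0 (cap 1), S→1 (cap 9), 2→dst (cap 3). Sum = 13.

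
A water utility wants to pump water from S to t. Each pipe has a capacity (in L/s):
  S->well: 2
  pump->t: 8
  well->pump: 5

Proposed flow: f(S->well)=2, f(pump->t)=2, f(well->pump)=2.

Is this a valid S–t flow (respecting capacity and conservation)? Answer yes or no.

Yes

Every edge has 0 ≤ f(e) ≤ cap(e).
At each intermediate node, inflow equals outflow.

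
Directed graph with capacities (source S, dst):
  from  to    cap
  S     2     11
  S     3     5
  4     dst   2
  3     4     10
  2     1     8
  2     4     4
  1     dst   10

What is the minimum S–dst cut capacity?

10

Max flow = 10 (via 2 augmenting paths).
In the residual at optimum, the set reachable from S is {2, 3, 4, S}.
Cut edges: 2->1 (cap 8), 4->dst (cap 2). Sum = 10.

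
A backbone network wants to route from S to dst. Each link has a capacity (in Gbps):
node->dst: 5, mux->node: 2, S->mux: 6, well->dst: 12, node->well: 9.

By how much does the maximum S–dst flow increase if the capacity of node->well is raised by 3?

0

Original max flow = 2.
Edge node->well does not cross the min cut (source side {S, mux}), so extra capacity there cannot help.
New max flow = 2. Increase = 0.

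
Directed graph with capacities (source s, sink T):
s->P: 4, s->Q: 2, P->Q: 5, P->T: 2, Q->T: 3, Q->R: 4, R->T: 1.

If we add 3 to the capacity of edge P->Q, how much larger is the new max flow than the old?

Original max flow = 6.
Edge P->Q does not cross the min cut (source side {s}), so extra capacity there cannot help.
New max flow = 6. Increase = 0.

0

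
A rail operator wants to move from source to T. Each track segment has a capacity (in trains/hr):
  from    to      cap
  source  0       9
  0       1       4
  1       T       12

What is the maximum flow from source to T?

Augment source->0->1->T: bottleneck 4. Total 4.
No augmenting path remains in the residual graph.

4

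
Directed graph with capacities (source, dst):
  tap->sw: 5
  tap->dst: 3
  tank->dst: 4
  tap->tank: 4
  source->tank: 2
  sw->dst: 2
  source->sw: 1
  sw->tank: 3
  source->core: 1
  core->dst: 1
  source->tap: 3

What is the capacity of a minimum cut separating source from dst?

7

Max flow = 7 (via 4 augmenting paths).
In the residual at optimum, the set reachable from source is {source}.
Cut edges: source->tap (cap 3), source->core (cap 1), source->sw (cap 1), source->tank (cap 2). Sum = 7.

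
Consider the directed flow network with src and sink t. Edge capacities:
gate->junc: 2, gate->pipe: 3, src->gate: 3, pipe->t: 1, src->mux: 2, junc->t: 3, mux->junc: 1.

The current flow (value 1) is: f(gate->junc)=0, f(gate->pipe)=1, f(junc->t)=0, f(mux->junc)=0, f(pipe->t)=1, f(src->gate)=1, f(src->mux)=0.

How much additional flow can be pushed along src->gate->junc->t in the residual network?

Residual capacities along the path: src->gate: 2, gate->junc: 2, junc->t: 3.
Minimum is 2.

2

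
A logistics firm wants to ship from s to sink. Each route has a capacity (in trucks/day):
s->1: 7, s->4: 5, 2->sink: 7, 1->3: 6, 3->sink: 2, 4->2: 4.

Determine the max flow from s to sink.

Augment s->4->2->sink: bottleneck 4. Total 4.
Augment s->1->3->sink: bottleneck 2. Total 6.
No augmenting path remains in the residual graph.

6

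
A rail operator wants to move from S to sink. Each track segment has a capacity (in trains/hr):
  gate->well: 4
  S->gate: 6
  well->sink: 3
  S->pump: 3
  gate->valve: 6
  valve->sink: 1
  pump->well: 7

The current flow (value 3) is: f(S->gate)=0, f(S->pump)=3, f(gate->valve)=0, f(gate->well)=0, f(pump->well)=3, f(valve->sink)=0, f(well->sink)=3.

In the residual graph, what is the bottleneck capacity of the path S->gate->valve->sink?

Residual capacities along the path: S->gate: 6, gate->valve: 6, valve->sink: 1.
Minimum is 1.

1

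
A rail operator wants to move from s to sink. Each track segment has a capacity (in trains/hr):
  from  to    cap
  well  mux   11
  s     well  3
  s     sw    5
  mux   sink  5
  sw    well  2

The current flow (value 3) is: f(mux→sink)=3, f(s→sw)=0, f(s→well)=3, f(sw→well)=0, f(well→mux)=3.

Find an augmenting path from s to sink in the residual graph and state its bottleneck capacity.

s→sw→well→mux→sink, bottleneck 2

Residual along s→sw→well→mux→sink: s→sw: 5, sw→well: 2, well→mux: 8, mux→sink: 2.
Bottleneck = min = 2.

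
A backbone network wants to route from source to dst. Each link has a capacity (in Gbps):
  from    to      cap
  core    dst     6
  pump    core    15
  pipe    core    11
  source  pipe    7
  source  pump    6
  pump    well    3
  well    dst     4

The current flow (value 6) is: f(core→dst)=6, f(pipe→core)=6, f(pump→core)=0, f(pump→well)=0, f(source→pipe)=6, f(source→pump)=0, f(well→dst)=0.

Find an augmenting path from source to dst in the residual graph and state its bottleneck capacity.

source→pump→well→dst, bottleneck 3

Residual along source→pump→well→dst: source→pump: 6, pump→well: 3, well→dst: 4.
Bottleneck = min = 3.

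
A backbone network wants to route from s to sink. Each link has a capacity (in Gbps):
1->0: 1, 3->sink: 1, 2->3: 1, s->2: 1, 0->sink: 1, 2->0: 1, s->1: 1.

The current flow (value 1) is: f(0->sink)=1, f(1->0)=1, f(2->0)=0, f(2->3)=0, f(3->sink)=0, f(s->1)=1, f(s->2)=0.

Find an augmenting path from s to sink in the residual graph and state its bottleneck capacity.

Residual along s->2->3->sink: s->2: 1, 2->3: 1, 3->sink: 1.
Bottleneck = min = 1.

s->2->3->sink, bottleneck 1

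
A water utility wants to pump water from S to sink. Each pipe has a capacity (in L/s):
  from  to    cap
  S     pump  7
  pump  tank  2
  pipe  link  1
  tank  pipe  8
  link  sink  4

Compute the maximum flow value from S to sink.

Augment S→pump→tank→pipe→link→sink: bottleneck 1. Total 1.
No augmenting path remains in the residual graph.

1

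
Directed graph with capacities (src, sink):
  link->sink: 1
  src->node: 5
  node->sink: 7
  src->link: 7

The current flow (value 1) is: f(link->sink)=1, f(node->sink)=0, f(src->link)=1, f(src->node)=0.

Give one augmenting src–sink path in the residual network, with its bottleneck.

src->node->sink, bottleneck 5

Residual along src->node->sink: src->node: 5, node->sink: 7.
Bottleneck = min = 5.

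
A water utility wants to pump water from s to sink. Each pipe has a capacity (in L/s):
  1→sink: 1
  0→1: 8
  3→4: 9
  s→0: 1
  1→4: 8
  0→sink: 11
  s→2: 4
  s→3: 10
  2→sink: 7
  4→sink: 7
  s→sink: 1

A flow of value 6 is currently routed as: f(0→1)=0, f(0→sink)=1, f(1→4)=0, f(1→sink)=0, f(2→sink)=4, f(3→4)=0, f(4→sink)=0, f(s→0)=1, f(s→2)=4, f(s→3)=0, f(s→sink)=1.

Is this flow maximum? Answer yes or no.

Residual path s→3→4→sink has bottleneck 7 > 0.
Pushing 7 along it raises the flow to 13, so the given flow is not maximum.

No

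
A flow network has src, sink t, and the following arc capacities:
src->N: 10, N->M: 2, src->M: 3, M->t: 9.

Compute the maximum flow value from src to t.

5

Augment src->M->t: bottleneck 3. Total 3.
Augment src->N->M->t: bottleneck 2. Total 5.
No augmenting path remains in the residual graph.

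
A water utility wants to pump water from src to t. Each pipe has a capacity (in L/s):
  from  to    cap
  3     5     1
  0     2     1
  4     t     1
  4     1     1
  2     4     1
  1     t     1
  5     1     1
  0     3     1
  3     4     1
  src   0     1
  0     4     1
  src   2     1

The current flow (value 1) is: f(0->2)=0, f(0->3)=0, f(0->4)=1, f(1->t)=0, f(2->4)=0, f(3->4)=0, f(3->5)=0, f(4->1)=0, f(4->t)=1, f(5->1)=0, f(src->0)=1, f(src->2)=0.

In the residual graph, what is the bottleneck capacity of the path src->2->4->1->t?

Residual capacities along the path: src->2: 1, 2->4: 1, 4->1: 1, 1->t: 1.
Minimum is 1.

1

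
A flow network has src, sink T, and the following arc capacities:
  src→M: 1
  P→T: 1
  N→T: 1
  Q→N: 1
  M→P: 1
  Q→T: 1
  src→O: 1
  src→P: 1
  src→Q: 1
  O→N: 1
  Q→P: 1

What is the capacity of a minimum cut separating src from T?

Max flow = 3 (via 3 augmenting paths).
In the residual at optimum, the set reachable from src is {M, P, src}.
Cut edges: src→O (cap 1), src→Q (cap 1), P→T (cap 1). Sum = 3.

3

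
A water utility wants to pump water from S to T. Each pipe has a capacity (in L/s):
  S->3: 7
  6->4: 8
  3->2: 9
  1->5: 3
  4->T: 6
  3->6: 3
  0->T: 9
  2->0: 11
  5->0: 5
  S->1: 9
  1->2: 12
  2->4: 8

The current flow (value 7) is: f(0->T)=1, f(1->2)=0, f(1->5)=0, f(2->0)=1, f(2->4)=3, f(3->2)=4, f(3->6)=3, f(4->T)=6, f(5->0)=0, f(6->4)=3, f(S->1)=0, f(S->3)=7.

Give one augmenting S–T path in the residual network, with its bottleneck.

Residual along S->1->2->0->T: S->1: 9, 1->2: 12, 2->0: 10, 0->T: 8.
Bottleneck = min = 8.

S->1->2->0->T, bottleneck 8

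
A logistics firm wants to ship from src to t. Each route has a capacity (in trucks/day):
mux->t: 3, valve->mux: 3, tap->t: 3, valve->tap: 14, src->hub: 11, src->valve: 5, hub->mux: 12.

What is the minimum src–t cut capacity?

Max flow = 6 (via 2 augmenting paths).
In the residual at optimum, the set reachable from src is {hub, mux, src, tap, valve}.
Cut edges: mux->t (cap 3), tap->t (cap 3). Sum = 6.

6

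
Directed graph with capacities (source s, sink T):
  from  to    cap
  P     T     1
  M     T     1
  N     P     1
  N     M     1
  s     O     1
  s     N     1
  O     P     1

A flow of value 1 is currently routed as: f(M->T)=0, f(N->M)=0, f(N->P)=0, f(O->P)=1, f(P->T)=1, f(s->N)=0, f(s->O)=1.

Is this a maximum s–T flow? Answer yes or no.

No

Residual path s->N->M->T has bottleneck 1 > 0.
Pushing 1 along it raises the flow to 2, so the given flow is not maximum.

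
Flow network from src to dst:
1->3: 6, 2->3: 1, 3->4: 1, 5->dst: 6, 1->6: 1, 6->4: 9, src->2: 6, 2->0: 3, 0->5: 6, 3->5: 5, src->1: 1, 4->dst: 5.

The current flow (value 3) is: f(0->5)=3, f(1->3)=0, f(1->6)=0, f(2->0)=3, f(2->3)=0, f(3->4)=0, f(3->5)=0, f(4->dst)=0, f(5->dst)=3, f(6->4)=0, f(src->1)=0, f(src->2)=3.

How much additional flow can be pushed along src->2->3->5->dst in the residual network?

Residual capacities along the path: src->2: 3, 2->3: 1, 3->5: 5, 5->dst: 3.
Minimum is 1.

1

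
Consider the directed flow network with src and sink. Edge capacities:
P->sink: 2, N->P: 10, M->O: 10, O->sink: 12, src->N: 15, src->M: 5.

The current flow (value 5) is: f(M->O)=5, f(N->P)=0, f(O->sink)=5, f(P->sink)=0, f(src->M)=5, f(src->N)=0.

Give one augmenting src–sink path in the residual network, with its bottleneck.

Residual along src->N->P->sink: src->N: 15, N->P: 10, P->sink: 2.
Bottleneck = min = 2.

src->N->P->sink, bottleneck 2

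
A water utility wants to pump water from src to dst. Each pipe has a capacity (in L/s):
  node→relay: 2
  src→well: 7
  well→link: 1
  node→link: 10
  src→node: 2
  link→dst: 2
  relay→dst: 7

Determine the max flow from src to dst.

3

Augment src→well→link→dst: bottleneck 1. Total 1.
Augment src→node→link→dst: bottleneck 1. Total 2.
Augment src→node→relay→dst: bottleneck 1. Total 3.
No augmenting path remains in the residual graph.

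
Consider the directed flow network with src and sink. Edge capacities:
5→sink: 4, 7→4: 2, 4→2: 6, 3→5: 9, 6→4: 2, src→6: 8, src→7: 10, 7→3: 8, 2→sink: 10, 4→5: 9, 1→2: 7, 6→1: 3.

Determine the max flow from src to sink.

Augment src→7→3→5→sink: bottleneck 4. Total 4.
Augment src→7→4→2→sink: bottleneck 2. Total 6.
Augment src→6→4→2→sink: bottleneck 2. Total 8.
Augment src→6→1→2→sink: bottleneck 3. Total 11.
No augmenting path remains in the residual graph.

11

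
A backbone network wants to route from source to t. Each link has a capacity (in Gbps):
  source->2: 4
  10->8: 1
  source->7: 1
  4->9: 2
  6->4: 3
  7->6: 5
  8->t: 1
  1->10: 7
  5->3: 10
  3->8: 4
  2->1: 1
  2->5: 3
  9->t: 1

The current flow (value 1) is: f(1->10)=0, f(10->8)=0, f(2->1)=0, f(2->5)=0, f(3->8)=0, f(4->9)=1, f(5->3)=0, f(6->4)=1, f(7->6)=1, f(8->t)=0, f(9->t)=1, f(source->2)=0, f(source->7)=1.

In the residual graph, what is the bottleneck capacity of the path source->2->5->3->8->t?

Residual capacities along the path: source->2: 4, 2->5: 3, 5->3: 10, 3->8: 4, 8->t: 1.
Minimum is 1.

1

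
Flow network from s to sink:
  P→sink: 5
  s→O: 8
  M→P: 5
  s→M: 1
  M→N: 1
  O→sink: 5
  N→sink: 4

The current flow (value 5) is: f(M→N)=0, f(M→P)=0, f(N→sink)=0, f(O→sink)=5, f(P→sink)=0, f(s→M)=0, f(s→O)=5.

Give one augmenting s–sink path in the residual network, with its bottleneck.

s→M→P→sink, bottleneck 1

Residual along s→M→P→sink: s→M: 1, M→P: 5, P→sink: 5.
Bottleneck = min = 1.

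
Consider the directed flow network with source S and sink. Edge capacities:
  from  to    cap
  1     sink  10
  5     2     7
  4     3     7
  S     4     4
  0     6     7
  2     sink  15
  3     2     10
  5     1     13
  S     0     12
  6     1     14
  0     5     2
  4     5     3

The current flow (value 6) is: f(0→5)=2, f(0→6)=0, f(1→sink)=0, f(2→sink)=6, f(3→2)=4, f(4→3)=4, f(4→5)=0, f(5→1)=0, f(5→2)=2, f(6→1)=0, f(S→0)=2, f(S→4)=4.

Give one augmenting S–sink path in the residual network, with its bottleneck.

S→0→6→1→sink, bottleneck 7

Residual along S→0→6→1→sink: S→0: 10, 0→6: 7, 6→1: 14, 1→sink: 10.
Bottleneck = min = 7.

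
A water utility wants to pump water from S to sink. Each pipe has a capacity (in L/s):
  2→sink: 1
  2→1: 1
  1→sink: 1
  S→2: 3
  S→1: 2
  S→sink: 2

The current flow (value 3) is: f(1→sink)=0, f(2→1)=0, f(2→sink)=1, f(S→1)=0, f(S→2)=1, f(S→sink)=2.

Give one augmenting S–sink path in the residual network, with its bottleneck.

Residual along S→1→sink: S→1: 2, 1→sink: 1.
Bottleneck = min = 1.

S→1→sink, bottleneck 1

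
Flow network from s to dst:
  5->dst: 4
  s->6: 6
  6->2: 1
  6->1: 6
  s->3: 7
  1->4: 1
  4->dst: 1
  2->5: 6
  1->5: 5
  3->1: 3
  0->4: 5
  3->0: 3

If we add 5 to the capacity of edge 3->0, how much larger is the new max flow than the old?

0

Original max flow = 5.
Edge 3->0 does not cross the min cut (source side {0, 1, 2, 3, 4, 5, 6, s}), so extra capacity there cannot help.
New max flow = 5. Increase = 0.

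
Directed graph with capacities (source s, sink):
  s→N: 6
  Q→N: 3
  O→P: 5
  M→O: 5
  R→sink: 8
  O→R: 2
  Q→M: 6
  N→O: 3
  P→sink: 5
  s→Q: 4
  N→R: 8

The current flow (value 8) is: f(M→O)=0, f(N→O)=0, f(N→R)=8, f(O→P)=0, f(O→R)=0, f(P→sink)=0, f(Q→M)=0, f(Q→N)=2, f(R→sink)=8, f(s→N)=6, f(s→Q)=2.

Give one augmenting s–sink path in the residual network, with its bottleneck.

Residual along s→Q→M→O→P→sink: s→Q: 2, Q→M: 6, M→O: 5, O→P: 5, P→sink: 5.
Bottleneck = min = 2.

s→Q→M→O→P→sink, bottleneck 2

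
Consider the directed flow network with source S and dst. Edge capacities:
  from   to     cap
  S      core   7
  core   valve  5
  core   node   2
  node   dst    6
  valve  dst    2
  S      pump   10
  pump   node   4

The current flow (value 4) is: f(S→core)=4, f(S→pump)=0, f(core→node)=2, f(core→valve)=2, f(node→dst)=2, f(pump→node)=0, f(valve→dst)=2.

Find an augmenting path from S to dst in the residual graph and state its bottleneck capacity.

S→pump→node→dst, bottleneck 4

Residual along S→pump→node→dst: S→pump: 10, pump→node: 4, node→dst: 4.
Bottleneck = min = 4.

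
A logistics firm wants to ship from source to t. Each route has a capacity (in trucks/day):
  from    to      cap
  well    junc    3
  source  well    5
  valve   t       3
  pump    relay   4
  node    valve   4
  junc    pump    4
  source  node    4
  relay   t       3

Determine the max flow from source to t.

Augment source->node->valve->t: bottleneck 3. Total 3.
Augment source->well->junc->pump->relay->t: bottleneck 3. Total 6.
No augmenting path remains in the residual graph.

6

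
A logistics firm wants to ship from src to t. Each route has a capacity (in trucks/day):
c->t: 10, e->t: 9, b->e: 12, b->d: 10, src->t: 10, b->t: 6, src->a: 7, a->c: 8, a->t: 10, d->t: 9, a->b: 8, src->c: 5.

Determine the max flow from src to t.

Augment src->t: bottleneck 10. Total 10.
Augment src->a->t: bottleneck 7. Total 17.
Augment src->c->t: bottleneck 5. Total 22.
No augmenting path remains in the residual graph.

22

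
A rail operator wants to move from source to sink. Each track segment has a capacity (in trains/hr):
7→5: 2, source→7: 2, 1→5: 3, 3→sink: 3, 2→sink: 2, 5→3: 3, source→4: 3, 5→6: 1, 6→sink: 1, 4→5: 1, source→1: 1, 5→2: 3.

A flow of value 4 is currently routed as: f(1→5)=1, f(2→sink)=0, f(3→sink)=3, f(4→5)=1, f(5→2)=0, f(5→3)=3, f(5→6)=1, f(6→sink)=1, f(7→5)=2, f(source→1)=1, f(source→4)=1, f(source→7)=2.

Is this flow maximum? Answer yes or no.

Residual reachable from source: {4, source}; sink is not reachable.
Saturated cut: source→7, source→1, 4→5 with total capacity 4 = current flow value. Flow is maximum.

Yes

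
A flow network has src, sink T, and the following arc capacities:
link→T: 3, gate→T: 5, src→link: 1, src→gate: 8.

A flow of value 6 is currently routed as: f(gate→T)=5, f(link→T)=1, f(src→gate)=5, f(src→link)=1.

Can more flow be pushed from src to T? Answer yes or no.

Residual reachable from src: {gate, src}; T is not reachable.
Saturated cut: src→link, gate→T with total capacity 6 = current flow value. Flow is maximum.

No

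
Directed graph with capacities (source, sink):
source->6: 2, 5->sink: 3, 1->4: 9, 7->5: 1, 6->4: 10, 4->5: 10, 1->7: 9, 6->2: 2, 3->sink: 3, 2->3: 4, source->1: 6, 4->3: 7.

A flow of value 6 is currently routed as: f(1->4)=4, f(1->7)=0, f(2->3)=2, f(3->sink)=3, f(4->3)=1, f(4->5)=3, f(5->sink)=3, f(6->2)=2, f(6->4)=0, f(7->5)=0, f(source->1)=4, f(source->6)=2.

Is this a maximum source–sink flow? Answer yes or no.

Yes

Residual reachable from source: {1, 2, 3, 4, 5, 6, 7, source}; sink is not reachable.
Saturated cut: 3->sink, 5->sink with total capacity 6 = current flow value. Flow is maximum.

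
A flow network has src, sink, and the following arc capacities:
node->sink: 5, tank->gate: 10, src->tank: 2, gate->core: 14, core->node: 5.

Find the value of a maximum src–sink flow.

2

Augment src->tank->gate->core->node->sink: bottleneck 2. Total 2.
No augmenting path remains in the residual graph.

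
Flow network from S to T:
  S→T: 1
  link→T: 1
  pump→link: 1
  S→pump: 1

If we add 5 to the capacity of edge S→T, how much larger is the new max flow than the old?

5

Original max flow = 2.
After raising cap(S→T), augmenting paths through that edge carry 5 more units.
New max flow = 7. Increase = 5.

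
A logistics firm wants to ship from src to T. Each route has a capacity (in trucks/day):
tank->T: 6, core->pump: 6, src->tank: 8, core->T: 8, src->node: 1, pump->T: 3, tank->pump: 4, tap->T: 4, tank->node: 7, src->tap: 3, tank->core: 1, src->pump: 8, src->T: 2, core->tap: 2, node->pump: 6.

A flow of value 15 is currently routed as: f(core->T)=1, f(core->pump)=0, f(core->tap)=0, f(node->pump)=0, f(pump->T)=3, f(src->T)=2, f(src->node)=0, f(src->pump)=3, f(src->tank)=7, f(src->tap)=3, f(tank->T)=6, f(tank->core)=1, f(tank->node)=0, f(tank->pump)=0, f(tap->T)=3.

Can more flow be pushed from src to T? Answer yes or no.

No

Residual reachable from src: {node, pump, src, tank}; T is not reachable.
Saturated cut: src->tap, src->T, tank->core, tank->T, pump->T with total capacity 15 = current flow value. Flow is maximum.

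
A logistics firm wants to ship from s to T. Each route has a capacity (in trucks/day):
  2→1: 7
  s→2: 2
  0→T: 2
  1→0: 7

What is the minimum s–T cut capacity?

Max flow = 2 (via 1 augmenting path).
In the residual at optimum, the set reachable from s is {s}.
Cut edges: s→2 (cap 2). Sum = 2.

2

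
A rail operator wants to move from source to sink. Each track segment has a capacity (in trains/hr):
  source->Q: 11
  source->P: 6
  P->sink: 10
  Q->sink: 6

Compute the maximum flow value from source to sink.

Augment source->Q->sink: bottleneck 6. Total 6.
Augment source->P->sink: bottleneck 6. Total 12.
No augmenting path remains in the residual graph.

12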